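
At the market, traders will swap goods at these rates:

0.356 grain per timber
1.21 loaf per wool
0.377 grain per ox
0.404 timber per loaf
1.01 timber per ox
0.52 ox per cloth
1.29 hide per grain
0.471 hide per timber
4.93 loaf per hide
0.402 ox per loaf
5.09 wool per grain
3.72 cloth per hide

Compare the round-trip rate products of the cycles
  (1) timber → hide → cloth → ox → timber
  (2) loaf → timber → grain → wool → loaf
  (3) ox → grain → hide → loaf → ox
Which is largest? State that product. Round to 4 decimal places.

(1) 0.471 × 3.72 × 0.52 × 1.01 = 0.92021
(2) 0.404 × 0.356 × 5.09 × 1.21 = 0.88580
(3) 0.377 × 1.29 × 4.93 × 0.402 = 0.96384
Highest is cycle (3) at 0.9638 (≤1, no arbitrage).

0.9638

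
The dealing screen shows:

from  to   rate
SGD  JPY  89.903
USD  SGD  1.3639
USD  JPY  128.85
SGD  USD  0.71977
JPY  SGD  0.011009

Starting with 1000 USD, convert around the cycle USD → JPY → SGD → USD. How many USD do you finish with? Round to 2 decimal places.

1021.00

1000 USD × 128.85 = 128850 JPY
128850 JPY × 0.011009 = 1418.50965 SGD
1418.50965 SGD × 0.71977 = 1021.0006907805 USD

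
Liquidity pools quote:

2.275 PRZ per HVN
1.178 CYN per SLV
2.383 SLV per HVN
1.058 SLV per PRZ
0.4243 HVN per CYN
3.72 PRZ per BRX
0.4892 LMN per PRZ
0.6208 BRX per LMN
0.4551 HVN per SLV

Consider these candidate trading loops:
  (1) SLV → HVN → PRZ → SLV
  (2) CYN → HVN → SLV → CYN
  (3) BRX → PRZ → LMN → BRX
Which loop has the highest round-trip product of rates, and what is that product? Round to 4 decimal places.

1.1911

(1) 0.4551 × 2.275 × 1.058 = 1.09540
(2) 0.4243 × 2.383 × 1.178 = 1.19108
(3) 3.72 × 0.4892 × 0.6208 = 1.12975
Highest is cycle (2) at 1.1911 (>1, arbitrage).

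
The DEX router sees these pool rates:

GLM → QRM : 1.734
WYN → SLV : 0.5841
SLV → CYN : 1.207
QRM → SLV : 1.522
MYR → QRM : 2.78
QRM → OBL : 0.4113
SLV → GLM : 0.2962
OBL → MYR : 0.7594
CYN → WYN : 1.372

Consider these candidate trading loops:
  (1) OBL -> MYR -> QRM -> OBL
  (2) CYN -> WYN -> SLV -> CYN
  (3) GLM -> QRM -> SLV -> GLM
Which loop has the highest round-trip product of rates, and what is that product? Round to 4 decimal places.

(1) 0.7594 × 2.78 × 0.4113 = 0.86831
(2) 1.372 × 0.5841 × 1.207 = 0.96727
(3) 1.734 × 1.522 × 0.2962 = 0.78172
Highest is cycle (2) at 0.9673 (≤1, no arbitrage).

0.9673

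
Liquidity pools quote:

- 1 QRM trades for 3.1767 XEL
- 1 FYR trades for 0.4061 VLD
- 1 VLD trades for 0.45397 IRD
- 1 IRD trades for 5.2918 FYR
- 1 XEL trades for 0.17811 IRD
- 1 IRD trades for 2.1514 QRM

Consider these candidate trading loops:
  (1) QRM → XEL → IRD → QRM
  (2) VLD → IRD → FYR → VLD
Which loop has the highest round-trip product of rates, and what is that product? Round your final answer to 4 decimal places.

(1) 3.1767 × 0.17811 × 2.1514 = 1.21727
(2) 0.45397 × 5.2918 × 0.4061 = 0.97558
Highest is cycle (1) at 1.2173 (>1, arbitrage).

1.2173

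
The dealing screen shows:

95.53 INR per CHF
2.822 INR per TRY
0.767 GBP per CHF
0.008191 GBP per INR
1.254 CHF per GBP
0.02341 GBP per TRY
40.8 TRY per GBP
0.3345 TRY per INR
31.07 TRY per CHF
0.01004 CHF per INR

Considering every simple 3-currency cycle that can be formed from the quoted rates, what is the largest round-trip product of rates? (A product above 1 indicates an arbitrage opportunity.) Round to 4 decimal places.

0.9812

INR→GBP→CHF→INR: 0.008191 × 1.254 × 95.53 = 0.98124
TRY→INR→GBP→TRY: 2.822 × 0.008191 × 40.8 = 0.94309
TRY→GBP→CHF→TRY: 0.02341 × 1.254 × 31.07 = 0.91210
TRY→INR→CHF→TRY: 2.822 × 0.01004 × 31.07 = 0.88030
Maximum is INR→GBP→CHF→INR at 0.9812; no arbitrage — every cycle loses value.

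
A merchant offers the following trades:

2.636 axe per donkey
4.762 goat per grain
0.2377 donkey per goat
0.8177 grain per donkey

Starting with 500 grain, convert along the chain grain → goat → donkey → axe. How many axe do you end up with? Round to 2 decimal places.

500 grain × 4.762 = 2381 goat
2381 goat × 0.2377 = 565.9637 donkey
565.9637 donkey × 2.636 = 1491.8803132 axe

1491.88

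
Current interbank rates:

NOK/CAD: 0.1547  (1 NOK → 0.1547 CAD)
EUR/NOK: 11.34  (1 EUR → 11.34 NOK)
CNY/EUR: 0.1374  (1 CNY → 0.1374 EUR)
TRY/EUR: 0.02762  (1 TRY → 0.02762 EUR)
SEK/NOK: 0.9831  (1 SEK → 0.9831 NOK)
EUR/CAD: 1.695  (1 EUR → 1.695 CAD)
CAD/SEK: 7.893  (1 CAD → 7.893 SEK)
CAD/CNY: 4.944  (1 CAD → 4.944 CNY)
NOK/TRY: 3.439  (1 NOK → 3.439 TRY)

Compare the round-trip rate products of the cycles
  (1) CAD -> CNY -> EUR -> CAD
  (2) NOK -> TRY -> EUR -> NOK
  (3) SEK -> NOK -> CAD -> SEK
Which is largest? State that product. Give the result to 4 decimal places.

1.2004

(1) 4.944 × 0.1374 × 1.695 = 1.15142
(2) 3.439 × 0.02762 × 11.34 = 1.07713
(3) 0.9831 × 0.1547 × 7.893 = 1.20041
Highest is cycle (3) at 1.2004 (>1, arbitrage).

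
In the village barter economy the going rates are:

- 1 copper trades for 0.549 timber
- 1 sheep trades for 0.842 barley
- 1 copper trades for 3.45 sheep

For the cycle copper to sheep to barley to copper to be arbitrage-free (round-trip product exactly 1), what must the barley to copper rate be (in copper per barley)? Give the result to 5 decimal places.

Known legs of the cycle: 3.45 × 0.842 = 2.9049
For no arbitrage the full-cycle product must be 1, so the missing rate is 1 / 2.9049 ≈ 0.3442459.

0.34425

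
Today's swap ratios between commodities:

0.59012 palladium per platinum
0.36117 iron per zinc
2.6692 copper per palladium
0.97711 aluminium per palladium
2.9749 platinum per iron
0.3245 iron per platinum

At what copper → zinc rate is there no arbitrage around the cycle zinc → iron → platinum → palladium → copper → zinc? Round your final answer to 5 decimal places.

Known legs of the cycle: 0.36117 × 2.9749 × 0.59012 × 2.6692 = 1.692409641411852432
For no arbitrage the full-cycle product must be 1, so the missing rate is 1 / 1.692409641411852432 ≈ 0.5908735.

0.59087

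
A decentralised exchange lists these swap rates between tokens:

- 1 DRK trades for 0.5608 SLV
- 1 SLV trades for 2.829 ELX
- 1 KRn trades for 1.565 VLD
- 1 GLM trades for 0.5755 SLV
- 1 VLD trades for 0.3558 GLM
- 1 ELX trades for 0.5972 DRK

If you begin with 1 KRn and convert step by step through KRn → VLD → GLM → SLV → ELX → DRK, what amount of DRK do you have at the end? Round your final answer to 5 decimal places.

1 KRn × 1.565 = 1.565 VLD
1.565 VLD × 0.3558 = 0.556827 GLM
0.556827 GLM × 0.5755 = 0.3204539385 SLV
0.3204539385 SLV × 2.829 = 0.9065641920165 ELX
0.9065641920165 ELX × 0.5972 = 0.5414001354722538 DRK

0.54140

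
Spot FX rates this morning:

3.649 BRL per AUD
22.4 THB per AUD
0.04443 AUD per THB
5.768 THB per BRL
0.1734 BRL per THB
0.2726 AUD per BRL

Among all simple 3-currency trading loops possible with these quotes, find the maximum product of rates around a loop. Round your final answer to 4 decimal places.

AUD→THB→BRL→AUD: 22.4 × 0.1734 × 0.2726 = 1.05882
AUD→BRL→THB→AUD: 3.649 × 5.768 × 0.04443 = 0.93514
Maximum is AUD→THB→BRL→AUD at 1.0588; arbitrage exists.

1.0588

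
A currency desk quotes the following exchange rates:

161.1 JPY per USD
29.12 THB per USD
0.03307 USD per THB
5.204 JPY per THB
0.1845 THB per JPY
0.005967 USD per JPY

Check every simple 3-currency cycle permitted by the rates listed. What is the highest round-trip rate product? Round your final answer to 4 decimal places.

0.9829

JPY→THB→USD→JPY: 0.1845 × 0.03307 × 161.1 = 0.98294
JPY→USD→THB→JPY: 0.005967 × 29.12 × 5.204 = 0.90424
Maximum is JPY→THB→USD→JPY at 0.9829; no arbitrage — every cycle loses value.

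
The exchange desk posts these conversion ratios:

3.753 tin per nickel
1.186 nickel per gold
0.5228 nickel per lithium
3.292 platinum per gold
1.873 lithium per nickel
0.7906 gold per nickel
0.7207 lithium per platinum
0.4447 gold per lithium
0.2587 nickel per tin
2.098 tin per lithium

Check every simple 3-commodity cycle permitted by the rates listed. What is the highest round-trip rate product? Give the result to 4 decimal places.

1.0551

lithium→gold→platinum→lithium: 0.4447 × 3.292 × 0.7207 = 1.05507
nickel→lithium→tin→nickel: 1.873 × 2.098 × 0.2587 = 1.01658
nickel→lithium→gold→nickel: 1.873 × 0.4447 × 1.186 = 0.98785
Maximum is lithium→gold→platinum→lithium at 1.0551; arbitrage exists.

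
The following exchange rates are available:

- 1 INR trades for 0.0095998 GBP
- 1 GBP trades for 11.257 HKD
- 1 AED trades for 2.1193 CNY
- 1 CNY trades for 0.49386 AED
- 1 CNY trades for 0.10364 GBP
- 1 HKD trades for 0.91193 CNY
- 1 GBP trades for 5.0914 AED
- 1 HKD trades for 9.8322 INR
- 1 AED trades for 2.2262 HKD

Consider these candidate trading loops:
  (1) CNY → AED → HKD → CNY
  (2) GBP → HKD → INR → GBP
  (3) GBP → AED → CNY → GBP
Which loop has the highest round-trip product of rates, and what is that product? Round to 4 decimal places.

(1) 0.49386 × 2.2262 × 0.91193 = 1.00260
(2) 11.257 × 9.8322 × 0.0095998 = 1.06252
(3) 5.0914 × 2.1193 × 0.10364 = 1.11830
Highest is cycle (3) at 1.1183 (>1, arbitrage).

1.1183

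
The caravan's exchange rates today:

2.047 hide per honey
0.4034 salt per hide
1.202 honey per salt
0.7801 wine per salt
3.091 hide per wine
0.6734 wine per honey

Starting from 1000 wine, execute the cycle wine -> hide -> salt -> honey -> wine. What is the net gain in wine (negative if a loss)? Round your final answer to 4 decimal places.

1000 wine × 3.091 = 3091 hide
3091 hide × 0.4034 = 1246.9094 salt
1246.9094 salt × 1.202 = 1498.7850988 honey
1498.7850988 honey × 0.6734 = 1009.28188553192 wine
Net change: 1009.28188553192 − 1000 = 9.28188553192 wine

9.2819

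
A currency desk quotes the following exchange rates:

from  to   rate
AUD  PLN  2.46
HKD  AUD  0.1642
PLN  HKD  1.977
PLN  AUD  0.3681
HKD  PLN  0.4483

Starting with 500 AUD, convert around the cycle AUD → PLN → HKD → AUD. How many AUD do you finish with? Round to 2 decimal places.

399.29

500 AUD × 2.46 = 1230 PLN
1230 PLN × 1.977 = 2431.71 HKD
2431.71 HKD × 0.1642 = 399.286782 AUD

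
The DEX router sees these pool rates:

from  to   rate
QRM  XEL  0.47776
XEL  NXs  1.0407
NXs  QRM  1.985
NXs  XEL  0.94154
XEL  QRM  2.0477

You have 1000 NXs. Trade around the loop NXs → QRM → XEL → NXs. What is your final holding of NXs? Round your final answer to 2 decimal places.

1000 NXs × 1.985 = 1985 QRM
1985 QRM × 0.47776 = 948.3536 XEL
948.3536 XEL × 1.0407 = 986.95159152 NXs

986.95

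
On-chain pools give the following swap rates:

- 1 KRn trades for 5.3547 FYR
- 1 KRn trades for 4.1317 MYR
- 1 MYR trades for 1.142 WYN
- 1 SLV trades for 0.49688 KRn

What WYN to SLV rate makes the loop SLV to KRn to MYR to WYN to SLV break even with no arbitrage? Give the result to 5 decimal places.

Known legs of the cycle: 0.49688 × 4.1317 × 1.142 = 2.344479287632
For no arbitrage the full-cycle product must be 1, so the missing rate is 1 / 2.344479287632 ≈ 0.4265339.

0.42653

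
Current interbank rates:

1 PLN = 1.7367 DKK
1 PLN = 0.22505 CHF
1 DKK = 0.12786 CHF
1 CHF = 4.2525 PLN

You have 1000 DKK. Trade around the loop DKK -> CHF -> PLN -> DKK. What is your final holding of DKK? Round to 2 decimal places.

944.29

1000 DKK × 0.12786 = 127.86 CHF
127.86 CHF × 4.2525 = 543.72465 PLN
543.72465 PLN × 1.7367 = 944.286599655 DKK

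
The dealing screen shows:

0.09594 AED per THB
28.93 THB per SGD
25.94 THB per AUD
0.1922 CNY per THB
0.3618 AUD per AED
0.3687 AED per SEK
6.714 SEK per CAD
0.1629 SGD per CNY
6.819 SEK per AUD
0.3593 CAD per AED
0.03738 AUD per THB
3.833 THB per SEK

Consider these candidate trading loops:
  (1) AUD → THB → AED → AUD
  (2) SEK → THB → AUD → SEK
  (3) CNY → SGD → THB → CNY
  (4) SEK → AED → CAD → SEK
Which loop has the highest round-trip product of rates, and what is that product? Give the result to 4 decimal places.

0.9770

(1) 25.94 × 0.09594 × 0.3618 = 0.90041
(2) 3.833 × 0.03738 × 6.819 = 0.97701
(3) 0.1629 × 28.93 × 0.1922 = 0.90578
(4) 0.3687 × 0.3593 × 6.714 = 0.88943
Highest is cycle (2) at 0.9770 (≤1, no arbitrage).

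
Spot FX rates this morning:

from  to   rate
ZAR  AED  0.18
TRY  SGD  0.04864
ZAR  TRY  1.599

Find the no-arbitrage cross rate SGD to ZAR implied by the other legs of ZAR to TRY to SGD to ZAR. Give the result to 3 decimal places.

12.858

Known legs of the cycle: 1.599 × 0.04864 = 0.07777536
For no arbitrage the full-cycle product must be 1, so the missing rate is 1 / 0.07777536 ≈ 12.85754.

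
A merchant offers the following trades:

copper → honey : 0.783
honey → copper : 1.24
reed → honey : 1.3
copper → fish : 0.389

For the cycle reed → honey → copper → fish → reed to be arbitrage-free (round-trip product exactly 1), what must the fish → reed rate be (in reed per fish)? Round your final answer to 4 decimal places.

Known legs of the cycle: 1.3 × 1.24 × 0.389 = 0.627068
For no arbitrage the full-cycle product must be 1, so the missing rate is 1 / 0.627068 ≈ 1.594723.

1.5947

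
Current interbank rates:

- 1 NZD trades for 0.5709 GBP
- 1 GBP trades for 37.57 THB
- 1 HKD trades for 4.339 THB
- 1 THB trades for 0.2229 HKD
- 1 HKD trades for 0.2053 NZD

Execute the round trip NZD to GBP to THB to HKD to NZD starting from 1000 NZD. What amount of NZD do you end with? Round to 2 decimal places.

1000 NZD × 0.5709 = 570.9 GBP
570.9 GBP × 37.57 = 21448.713 THB
21448.713 THB × 0.2229 = 4780.9181277 HKD
4780.9181277 HKD × 0.2053 = 981.52249161681 NZD

981.52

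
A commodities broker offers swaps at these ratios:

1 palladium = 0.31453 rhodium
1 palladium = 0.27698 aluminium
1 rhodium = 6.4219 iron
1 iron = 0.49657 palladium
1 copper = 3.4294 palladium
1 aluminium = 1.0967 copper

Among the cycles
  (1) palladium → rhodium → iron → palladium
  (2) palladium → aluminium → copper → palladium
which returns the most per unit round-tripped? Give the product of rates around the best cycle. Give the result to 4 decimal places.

1.0417

(1) 0.31453 × 6.4219 × 0.49657 = 1.00301
(2) 0.27698 × 1.0967 × 3.4294 = 1.04173
Highest is cycle (2) at 1.0417 (>1, arbitrage).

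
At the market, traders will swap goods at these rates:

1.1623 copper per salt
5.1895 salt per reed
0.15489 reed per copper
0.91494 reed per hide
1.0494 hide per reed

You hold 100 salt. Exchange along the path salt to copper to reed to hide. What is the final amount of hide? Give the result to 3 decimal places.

100 salt × 1.1623 = 116.23 copper
116.23 copper × 0.15489 = 18.0028647 reed
18.0028647 reed × 1.0494 = 18.89220621618 hide

18.892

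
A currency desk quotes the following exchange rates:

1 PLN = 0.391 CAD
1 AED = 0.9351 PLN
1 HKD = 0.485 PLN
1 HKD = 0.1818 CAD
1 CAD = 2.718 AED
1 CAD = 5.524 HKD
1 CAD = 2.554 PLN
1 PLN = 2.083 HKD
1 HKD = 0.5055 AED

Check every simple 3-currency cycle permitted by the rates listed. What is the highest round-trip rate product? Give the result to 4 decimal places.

1.0475

HKD→PLN→CAD→HKD: 0.485 × 0.391 × 5.524 = 1.04754
CAD→AED→PLN→CAD: 2.718 × 0.9351 × 0.391 = 0.99377
HKD→AED→PLN→HKD: 0.5055 × 0.9351 × 2.083 = 0.98462
HKD→CAD→PLN→HKD: 0.1818 × 2.554 × 2.083 = 0.96717
Maximum is HKD→PLN→CAD→HKD at 1.0475; arbitrage exists.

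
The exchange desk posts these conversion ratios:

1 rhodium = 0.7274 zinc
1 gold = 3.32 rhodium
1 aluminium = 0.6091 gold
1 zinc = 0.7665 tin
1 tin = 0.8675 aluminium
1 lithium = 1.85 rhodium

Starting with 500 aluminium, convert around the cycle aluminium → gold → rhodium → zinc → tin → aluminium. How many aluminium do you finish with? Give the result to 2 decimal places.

500 aluminium × 0.6091 = 304.55 gold
304.55 gold × 3.32 = 1011.106 rhodium
1011.106 rhodium × 0.7274 = 735.4785044 zinc
735.4785044 zinc × 0.7665 = 563.7442736226 tin
563.7442736226 tin × 0.8675 = 489.0481573676055 aluminium

489.05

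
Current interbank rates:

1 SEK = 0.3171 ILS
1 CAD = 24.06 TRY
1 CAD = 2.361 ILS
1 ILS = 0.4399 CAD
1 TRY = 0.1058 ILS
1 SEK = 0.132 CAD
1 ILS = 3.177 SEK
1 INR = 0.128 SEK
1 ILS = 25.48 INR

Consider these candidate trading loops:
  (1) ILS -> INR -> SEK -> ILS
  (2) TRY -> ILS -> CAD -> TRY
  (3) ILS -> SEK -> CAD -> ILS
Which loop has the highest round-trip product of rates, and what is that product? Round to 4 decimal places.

1.1198

(1) 25.48 × 0.128 × 0.3171 = 1.03420
(2) 0.1058 × 0.4399 × 24.06 = 1.11979
(3) 3.177 × 0.132 × 2.361 = 0.99012
Highest is cycle (2) at 1.1198 (>1, arbitrage).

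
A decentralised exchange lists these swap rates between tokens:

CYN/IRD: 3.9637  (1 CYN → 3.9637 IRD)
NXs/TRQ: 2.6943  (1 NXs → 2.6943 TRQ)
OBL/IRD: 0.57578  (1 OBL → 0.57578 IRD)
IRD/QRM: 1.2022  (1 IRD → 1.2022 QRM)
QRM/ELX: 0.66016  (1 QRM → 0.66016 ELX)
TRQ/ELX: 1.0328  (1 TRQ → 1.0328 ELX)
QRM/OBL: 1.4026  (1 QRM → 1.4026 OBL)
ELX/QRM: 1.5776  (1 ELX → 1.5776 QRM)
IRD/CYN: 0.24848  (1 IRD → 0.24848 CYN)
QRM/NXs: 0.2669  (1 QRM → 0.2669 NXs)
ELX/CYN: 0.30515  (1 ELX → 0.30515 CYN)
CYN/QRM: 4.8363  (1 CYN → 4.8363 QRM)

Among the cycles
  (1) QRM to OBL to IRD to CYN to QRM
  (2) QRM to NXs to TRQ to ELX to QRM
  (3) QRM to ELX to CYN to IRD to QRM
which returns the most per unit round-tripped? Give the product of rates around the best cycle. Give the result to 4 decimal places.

1.1717

(1) 1.4026 × 0.57578 × 0.24848 × 4.8363 = 0.97050
(2) 0.2669 × 2.6943 × 1.0328 × 1.5776 = 1.17168
(3) 0.66016 × 0.30515 × 3.9637 × 1.2022 = 0.95993
Highest is cycle (2) at 1.1717 (>1, arbitrage).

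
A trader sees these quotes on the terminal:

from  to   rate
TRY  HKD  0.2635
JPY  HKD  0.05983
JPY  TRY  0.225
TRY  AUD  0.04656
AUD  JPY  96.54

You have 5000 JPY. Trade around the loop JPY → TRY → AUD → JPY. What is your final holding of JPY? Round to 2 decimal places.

5056.77

5000 JPY × 0.225 = 1125 TRY
1125 TRY × 0.04656 = 52.38 AUD
52.38 AUD × 96.54 = 5056.7652 JPY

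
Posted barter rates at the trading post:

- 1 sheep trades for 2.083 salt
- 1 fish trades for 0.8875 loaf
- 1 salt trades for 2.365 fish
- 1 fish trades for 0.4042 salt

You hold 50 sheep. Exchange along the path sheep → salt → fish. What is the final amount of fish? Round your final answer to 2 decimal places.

246.31

50 sheep × 2.083 = 104.15 salt
104.15 salt × 2.365 = 246.31475 fish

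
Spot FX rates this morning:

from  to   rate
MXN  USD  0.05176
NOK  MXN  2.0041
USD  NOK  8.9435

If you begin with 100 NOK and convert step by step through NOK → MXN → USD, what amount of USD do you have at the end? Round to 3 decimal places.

10.373

100 NOK × 2.0041 = 200.41 MXN
200.41 MXN × 0.05176 = 10.3732216 USD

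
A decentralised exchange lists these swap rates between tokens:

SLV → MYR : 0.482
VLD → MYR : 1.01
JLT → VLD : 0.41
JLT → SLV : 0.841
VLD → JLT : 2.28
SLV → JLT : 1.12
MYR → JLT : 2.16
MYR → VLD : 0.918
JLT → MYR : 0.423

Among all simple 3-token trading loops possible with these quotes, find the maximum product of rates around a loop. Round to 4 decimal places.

0.8945

JLT→VLD→MYR→JLT: 0.41 × 1.01 × 2.16 = 0.89446
JLT→MYR→VLD→JLT: 0.423 × 0.918 × 2.28 = 0.88536
SLV→MYR→JLT→SLV: 0.482 × 2.16 × 0.841 = 0.87558
Maximum is JLT→VLD→MYR→JLT at 0.8945; no arbitrage — every cycle loses value.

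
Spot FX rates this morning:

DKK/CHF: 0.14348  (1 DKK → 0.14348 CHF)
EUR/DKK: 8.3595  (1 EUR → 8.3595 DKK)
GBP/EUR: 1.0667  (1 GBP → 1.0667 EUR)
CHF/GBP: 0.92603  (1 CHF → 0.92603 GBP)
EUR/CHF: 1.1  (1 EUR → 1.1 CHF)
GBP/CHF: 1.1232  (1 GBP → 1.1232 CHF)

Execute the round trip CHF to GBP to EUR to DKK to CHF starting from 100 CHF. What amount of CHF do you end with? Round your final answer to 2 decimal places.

118.48

100 CHF × 0.92603 = 92.603 GBP
92.603 GBP × 1.0667 = 98.7796201 EUR
98.7796201 EUR × 8.3595 = 825.74823422595 DKK
825.74823422595 DKK × 0.14348 = 118.478356646739306 CHF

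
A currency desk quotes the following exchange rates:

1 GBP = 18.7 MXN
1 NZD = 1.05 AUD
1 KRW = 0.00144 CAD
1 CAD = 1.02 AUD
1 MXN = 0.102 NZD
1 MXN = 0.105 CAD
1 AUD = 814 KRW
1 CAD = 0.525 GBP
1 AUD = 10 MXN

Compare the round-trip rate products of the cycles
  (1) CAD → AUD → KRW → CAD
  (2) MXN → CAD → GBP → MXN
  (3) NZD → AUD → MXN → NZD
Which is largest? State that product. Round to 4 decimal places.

1.1956

(1) 1.02 × 814 × 0.00144 = 1.19560
(2) 0.105 × 0.525 × 18.7 = 1.03084
(3) 1.05 × 10 × 0.102 = 1.07100
Highest is cycle (1) at 1.1956 (>1, arbitrage).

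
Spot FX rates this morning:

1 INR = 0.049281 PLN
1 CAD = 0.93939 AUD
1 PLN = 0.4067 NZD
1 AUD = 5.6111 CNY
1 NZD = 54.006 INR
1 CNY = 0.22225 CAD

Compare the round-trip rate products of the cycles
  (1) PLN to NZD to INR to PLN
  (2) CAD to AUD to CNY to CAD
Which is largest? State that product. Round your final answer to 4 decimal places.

(1) 0.4067 × 54.006 × 0.049281 = 1.08242
(2) 0.93939 × 5.6111 × 0.22225 = 1.17148
Highest is cycle (2) at 1.1715 (>1, arbitrage).

1.1715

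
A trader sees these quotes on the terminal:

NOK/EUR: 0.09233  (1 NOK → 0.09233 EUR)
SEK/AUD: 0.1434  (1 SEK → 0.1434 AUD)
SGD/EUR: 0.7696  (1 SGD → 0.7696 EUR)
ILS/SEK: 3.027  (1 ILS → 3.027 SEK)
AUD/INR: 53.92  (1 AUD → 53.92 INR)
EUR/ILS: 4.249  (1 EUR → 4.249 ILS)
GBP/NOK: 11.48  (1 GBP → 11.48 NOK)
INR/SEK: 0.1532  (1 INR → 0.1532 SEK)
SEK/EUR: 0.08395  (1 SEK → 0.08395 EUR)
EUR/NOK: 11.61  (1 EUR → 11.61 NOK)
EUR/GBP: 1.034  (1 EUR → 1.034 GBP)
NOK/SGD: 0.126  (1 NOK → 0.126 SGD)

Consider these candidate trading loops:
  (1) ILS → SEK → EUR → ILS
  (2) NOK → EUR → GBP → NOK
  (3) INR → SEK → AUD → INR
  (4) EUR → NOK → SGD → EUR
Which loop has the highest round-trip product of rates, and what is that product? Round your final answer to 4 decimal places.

(1) 3.027 × 0.08395 × 4.249 = 1.07974
(2) 0.09233 × 1.034 × 11.48 = 1.09599
(3) 0.1532 × 0.1434 × 53.92 = 1.18456
(4) 11.61 × 0.126 × 0.7696 = 1.12582
Highest is cycle (3) at 1.1846 (>1, arbitrage).

1.1846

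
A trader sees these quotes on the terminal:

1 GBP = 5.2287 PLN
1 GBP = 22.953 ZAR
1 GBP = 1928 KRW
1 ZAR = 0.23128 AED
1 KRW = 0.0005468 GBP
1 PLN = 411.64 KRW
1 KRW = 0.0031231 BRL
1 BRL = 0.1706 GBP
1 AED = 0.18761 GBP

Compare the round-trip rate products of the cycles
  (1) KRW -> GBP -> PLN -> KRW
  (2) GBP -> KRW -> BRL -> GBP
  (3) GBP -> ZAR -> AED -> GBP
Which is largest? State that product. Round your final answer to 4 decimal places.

1.1769

(1) 0.0005468 × 5.2287 × 411.64 = 1.17690
(2) 1928 × 0.0031231 × 0.1706 = 1.02724
(3) 22.953 × 0.23128 × 0.18761 = 0.99594
Highest is cycle (1) at 1.1769 (>1, arbitrage).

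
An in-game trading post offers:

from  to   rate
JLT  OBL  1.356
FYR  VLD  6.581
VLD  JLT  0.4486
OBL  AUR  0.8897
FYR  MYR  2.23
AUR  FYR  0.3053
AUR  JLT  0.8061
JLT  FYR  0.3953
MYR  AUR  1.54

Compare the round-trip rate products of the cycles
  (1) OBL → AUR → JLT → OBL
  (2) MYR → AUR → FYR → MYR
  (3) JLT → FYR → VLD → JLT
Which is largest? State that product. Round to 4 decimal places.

(1) 0.8897 × 0.8061 × 1.356 = 0.97251
(2) 1.54 × 0.3053 × 2.23 = 1.04846
(3) 0.3953 × 6.581 × 0.4486 = 1.16702
Highest is cycle (3) at 1.1670 (>1, arbitrage).

1.1670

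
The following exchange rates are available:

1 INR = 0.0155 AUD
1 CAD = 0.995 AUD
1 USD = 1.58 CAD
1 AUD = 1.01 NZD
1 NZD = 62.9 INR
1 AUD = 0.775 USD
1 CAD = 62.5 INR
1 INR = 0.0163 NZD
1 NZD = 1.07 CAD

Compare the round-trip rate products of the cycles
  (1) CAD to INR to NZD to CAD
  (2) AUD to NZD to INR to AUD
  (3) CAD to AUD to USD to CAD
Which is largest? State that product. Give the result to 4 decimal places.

1.2184

(1) 62.5 × 0.0163 × 1.07 = 1.09006
(2) 1.01 × 62.9 × 0.0155 = 0.98470
(3) 0.995 × 0.775 × 1.58 = 1.21838
Highest is cycle (3) at 1.2184 (>1, arbitrage).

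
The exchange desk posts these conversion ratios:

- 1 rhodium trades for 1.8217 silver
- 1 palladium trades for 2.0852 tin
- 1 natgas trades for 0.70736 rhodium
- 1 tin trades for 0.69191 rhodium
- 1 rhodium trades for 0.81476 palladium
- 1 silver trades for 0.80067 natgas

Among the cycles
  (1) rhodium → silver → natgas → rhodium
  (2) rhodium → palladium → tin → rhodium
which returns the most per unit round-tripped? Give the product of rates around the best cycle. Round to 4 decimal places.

1.1755

(1) 1.8217 × 0.80067 × 0.70736 = 1.03174
(2) 0.81476 × 2.0852 × 0.69191 = 1.17551
Highest is cycle (2) at 1.1755 (>1, arbitrage).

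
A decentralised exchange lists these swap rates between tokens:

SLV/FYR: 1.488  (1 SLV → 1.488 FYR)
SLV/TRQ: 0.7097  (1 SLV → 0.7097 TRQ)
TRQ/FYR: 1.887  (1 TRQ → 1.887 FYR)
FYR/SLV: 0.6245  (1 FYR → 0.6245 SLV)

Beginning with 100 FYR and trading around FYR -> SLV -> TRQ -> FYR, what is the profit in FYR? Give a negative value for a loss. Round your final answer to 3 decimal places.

-16.367

100 FYR × 0.6245 = 62.45 SLV
62.45 SLV × 0.7097 = 44.320765 TRQ
44.320765 TRQ × 1.887 = 83.633283555 FYR
Net change: 83.633283555 − 100 = -16.366716445 FYR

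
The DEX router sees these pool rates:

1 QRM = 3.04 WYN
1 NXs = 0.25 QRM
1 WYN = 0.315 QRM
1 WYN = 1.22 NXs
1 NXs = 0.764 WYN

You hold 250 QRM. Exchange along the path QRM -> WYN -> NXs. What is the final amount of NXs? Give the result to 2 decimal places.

250 QRM × 3.04 = 760 WYN
760 WYN × 1.22 = 927.2 NXs

927.20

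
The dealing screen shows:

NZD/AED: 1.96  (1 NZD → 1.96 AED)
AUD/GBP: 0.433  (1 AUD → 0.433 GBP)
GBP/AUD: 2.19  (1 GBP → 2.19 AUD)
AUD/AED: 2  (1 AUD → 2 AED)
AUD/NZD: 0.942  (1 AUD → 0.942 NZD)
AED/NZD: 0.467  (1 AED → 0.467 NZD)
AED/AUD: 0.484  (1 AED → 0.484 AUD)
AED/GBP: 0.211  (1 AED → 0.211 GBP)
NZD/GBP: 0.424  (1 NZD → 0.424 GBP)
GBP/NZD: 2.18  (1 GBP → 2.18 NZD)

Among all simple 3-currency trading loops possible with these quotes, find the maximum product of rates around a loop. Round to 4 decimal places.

AED→GBP→AUD→AED: 0.211 × 2.19 × 2 = 0.92418
NZD→AED→GBP→NZD: 1.96 × 0.211 × 2.18 = 0.90156
NZD→AED→AUD→NZD: 1.96 × 0.484 × 0.942 = 0.89362
NZD→GBP→AUD→NZD: 0.424 × 2.19 × 0.942 = 0.87470
Maximum is AED→GBP→AUD→AED at 0.9242; no arbitrage — every cycle loses value.

0.9242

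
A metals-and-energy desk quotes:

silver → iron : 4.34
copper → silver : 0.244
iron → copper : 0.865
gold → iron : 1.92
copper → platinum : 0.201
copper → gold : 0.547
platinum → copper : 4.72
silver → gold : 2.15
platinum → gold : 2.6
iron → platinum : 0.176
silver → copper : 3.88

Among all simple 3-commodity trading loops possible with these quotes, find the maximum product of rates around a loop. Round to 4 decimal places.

0.9160

copper→silver→iron→copper: 0.244 × 4.34 × 0.865 = 0.91600
copper→gold→iron→copper: 0.547 × 1.92 × 0.865 = 0.90846
platinum→gold→iron→platinum: 2.6 × 1.92 × 0.176 = 0.87859
Maximum is copper→silver→iron→copper at 0.9160; no arbitrage — every cycle loses value.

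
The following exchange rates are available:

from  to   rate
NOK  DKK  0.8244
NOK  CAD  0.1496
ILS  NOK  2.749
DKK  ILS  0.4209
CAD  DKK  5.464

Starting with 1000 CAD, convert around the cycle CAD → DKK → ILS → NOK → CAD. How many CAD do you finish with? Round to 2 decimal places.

1000 CAD × 5.464 = 5464 DKK
5464 DKK × 0.4209 = 2299.7976 ILS
2299.7976 ILS × 2.749 = 6322.1436024 NOK
6322.1436024 NOK × 0.1496 = 945.79268291904 CAD

945.79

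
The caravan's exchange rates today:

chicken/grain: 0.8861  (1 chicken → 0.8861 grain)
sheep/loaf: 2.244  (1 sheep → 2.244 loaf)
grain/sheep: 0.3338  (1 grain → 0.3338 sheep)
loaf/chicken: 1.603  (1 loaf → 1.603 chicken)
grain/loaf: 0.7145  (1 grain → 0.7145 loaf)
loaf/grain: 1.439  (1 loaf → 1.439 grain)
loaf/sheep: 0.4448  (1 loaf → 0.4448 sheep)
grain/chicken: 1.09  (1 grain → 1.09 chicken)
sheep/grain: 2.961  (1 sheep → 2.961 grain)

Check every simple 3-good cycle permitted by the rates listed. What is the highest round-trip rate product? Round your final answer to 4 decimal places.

loaf→grain→sheep→loaf: 1.439 × 0.3338 × 2.244 = 1.07788
chicken→grain→loaf→chicken: 0.8861 × 0.7145 × 1.603 = 1.01489
loaf→sheep→grain→loaf: 0.4448 × 2.961 × 0.7145 = 0.94103
Maximum is loaf→grain→sheep→loaf at 1.0779; arbitrage exists.

1.0779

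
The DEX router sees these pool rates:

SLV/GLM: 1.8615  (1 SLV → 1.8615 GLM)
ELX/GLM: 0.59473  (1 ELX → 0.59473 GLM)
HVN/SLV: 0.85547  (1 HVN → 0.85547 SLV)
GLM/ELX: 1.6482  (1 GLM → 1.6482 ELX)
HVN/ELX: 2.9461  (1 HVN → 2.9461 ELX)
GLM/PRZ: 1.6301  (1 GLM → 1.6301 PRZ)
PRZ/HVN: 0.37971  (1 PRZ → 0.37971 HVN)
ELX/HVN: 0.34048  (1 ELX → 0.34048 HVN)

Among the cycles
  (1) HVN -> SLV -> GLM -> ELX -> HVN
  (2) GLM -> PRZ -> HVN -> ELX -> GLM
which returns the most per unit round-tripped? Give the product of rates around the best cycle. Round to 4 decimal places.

(1) 0.85547 × 1.8615 × 1.6482 × 0.34048 = 0.89365
(2) 1.6301 × 0.37971 × 2.9461 × 0.59473 = 1.08451
Highest is cycle (2) at 1.0845 (>1, arbitrage).

1.0845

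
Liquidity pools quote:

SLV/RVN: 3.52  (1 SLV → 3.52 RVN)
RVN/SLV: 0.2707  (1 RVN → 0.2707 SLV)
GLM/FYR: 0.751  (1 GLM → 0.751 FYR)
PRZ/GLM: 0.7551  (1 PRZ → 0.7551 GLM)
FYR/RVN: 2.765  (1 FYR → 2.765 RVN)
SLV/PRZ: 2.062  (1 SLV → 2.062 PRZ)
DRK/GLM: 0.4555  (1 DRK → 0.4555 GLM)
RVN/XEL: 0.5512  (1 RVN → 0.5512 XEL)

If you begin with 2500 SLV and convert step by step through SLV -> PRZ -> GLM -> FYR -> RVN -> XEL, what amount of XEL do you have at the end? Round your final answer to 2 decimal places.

4455.30

2500 SLV × 2.062 = 5155 PRZ
5155 PRZ × 0.7551 = 3892.5405 GLM
3892.5405 GLM × 0.751 = 2923.2979155 FYR
2923.2979155 FYR × 2.765 = 8082.9187363575 RVN
8082.9187363575 RVN × 0.5512 = 4455.304807480254 XEL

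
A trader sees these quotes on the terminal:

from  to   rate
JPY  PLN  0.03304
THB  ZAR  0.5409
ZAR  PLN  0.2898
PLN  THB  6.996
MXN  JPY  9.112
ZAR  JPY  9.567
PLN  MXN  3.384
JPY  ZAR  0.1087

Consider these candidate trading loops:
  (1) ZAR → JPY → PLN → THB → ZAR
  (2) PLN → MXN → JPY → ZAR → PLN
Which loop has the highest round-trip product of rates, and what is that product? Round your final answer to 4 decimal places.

1.1961

(1) 9.567 × 0.03304 × 6.996 × 0.5409 = 1.19614
(2) 3.384 × 9.112 × 0.1087 × 0.2898 = 0.97134
Highest is cycle (1) at 1.1961 (>1, arbitrage).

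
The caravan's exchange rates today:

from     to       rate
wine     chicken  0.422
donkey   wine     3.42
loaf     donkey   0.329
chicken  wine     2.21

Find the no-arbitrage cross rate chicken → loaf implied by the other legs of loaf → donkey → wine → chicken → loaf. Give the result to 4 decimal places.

2.1060

Known legs of the cycle: 0.329 × 3.42 × 0.422 = 0.47482596
For no arbitrage the full-cycle product must be 1, so the missing rate is 1 / 0.47482596 ≈ 2.106035.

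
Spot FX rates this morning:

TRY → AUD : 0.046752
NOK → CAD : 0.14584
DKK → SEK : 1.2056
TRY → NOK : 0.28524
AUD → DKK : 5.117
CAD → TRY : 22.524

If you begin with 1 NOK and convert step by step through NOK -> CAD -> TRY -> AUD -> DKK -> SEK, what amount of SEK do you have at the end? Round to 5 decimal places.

1 NOK × 0.14584 = 0.14584 CAD
0.14584 CAD × 22.524 = 3.28490016 TRY
3.28490016 TRY × 0.046752 = 0.15357565228032 AUD
0.15357565228032 AUD × 5.117 = 0.78584661271839744 DKK
0.78584661271839744 DKK × 1.2056 = 0.947416676293299953664 SEK

0.94742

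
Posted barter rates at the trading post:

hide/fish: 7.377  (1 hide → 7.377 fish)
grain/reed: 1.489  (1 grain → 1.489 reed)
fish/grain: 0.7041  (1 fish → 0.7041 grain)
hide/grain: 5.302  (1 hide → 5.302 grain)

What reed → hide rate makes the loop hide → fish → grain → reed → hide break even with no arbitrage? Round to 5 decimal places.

Known legs of the cycle: 7.377 × 0.7041 × 1.489 = 7.7340829473
For no arbitrage the full-cycle product must be 1, so the missing rate is 1 / 7.7340829473 ≈ 0.1292978.

0.12930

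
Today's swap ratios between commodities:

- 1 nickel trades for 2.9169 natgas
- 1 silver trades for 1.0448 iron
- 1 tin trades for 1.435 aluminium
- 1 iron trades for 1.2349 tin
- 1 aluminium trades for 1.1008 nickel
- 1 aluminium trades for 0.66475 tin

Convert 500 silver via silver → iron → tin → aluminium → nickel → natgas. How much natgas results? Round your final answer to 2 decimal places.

2972.47

500 silver × 1.0448 = 522.4 iron
522.4 iron × 1.2349 = 645.11176 tin
645.11176 tin × 1.435 = 925.7353756 aluminium
925.7353756 aluminium × 1.1008 = 1019.04950146048 nickel
1019.04950146048 nickel × 2.9169 = 2972.465490810074112 natgas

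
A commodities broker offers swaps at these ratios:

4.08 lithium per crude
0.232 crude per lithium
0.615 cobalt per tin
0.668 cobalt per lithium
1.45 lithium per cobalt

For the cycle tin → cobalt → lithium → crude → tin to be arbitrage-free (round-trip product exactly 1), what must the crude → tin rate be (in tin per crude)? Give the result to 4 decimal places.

4.8336

Known legs of the cycle: 0.615 × 1.45 × 0.232 = 0.206886
For no arbitrage the full-cycle product must be 1, so the missing rate is 1 / 0.206886 ≈ 4.833580.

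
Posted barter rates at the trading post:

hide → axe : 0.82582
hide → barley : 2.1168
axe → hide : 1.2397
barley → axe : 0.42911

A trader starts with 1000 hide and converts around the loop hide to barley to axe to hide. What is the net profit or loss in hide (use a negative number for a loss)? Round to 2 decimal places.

126.07

1000 hide × 2.1168 = 2116.8 barley
2116.8 barley × 0.42911 = 908.340048 axe
908.340048 axe × 1.2397 = 1126.0691575056 hide
Net change: 1126.0691575056 − 1000 = 126.0691575056 hide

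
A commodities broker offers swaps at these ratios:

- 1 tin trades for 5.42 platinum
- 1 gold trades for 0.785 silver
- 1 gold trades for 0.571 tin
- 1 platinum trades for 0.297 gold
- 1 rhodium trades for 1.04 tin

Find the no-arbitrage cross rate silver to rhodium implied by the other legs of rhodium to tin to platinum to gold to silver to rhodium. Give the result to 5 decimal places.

0.76092

Known legs of the cycle: 1.04 × 5.42 × 0.297 × 0.785 = 1.314191736
For no arbitrage the full-cycle product must be 1, so the missing rate is 1 / 1.314191736 ≈ 0.7609240.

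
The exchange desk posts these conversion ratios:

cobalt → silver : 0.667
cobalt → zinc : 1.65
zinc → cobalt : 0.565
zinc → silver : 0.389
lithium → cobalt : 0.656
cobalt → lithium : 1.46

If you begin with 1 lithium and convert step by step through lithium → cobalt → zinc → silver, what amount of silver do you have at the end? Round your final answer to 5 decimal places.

0.42105

1 lithium × 0.656 = 0.656 cobalt
0.656 cobalt × 1.65 = 1.0824 zinc
1.0824 zinc × 0.389 = 0.4210536 silver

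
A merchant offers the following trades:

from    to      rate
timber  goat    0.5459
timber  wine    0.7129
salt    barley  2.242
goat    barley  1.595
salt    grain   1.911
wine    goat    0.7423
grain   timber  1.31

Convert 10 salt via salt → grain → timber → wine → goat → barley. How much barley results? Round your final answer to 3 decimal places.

10 salt × 1.911 = 19.11 grain
19.11 grain × 1.31 = 25.0341 timber
25.0341 timber × 0.7129 = 17.84680989 wine
17.84680989 wine × 0.7423 = 13.247686981347 goat
13.247686981347 goat × 1.595 = 21.130060735248465 barley

21.130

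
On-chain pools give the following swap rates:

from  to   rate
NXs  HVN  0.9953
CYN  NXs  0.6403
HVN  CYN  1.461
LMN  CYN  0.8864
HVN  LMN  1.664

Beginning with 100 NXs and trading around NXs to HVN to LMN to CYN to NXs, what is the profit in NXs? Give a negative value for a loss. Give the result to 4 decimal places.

100 NXs × 0.9953 = 99.53 HVN
99.53 HVN × 1.664 = 165.61792 LMN
165.61792 LMN × 0.8864 = 146.803724288 CYN
146.803724288 CYN × 0.6403 = 93.9984246616064 NXs
Net change: 93.9984246616064 − 100 = -6.0015753383936 NXs

-6.0016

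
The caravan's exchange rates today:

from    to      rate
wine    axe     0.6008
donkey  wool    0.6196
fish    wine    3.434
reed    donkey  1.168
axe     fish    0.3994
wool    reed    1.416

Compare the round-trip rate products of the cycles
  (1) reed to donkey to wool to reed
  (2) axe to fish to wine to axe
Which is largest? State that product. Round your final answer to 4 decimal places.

1.0247

(1) 1.168 × 0.6196 × 1.416 = 1.02475
(2) 0.3994 × 3.434 × 0.6008 = 0.82402
Highest is cycle (1) at 1.0247 (>1, arbitrage).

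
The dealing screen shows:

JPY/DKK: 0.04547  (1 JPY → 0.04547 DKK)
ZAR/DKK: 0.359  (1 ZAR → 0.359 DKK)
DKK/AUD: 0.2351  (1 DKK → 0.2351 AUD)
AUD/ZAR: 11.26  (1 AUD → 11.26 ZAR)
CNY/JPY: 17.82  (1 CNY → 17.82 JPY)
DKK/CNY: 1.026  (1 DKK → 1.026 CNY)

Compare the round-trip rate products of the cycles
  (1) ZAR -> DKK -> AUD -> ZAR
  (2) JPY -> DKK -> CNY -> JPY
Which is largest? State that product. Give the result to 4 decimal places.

0.9504

(1) 0.359 × 0.2351 × 11.26 = 0.95035
(2) 0.04547 × 1.026 × 17.82 = 0.83134
Highest is cycle (1) at 0.9504 (≤1, no arbitrage).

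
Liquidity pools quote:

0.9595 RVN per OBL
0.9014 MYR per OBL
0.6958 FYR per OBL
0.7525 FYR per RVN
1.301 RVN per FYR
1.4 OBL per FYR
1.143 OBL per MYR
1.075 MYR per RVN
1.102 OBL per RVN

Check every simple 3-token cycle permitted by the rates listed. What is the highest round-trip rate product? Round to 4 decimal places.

1.1790

RVN→MYR→OBL→RVN: 1.075 × 1.143 × 0.9595 = 1.17896
RVN→FYR→OBL→RVN: 0.7525 × 1.4 × 0.9595 = 1.01083
RVN→OBL→FYR→RVN: 1.102 × 0.6958 × 1.301 = 0.99757
Maximum is RVN→MYR→OBL→RVN at 1.1790; arbitrage exists.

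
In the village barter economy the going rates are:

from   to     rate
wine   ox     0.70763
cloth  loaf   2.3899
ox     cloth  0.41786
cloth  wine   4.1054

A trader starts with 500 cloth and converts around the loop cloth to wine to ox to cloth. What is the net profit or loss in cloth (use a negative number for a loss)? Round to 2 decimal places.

500 cloth × 4.1054 = 2052.7 wine
2052.7 wine × 0.70763 = 1452.552101 ox
1452.552101 ox × 0.41786 = 606.96342092386 cloth
Net change: 606.96342092386 − 500 = 106.96342092386 cloth

106.96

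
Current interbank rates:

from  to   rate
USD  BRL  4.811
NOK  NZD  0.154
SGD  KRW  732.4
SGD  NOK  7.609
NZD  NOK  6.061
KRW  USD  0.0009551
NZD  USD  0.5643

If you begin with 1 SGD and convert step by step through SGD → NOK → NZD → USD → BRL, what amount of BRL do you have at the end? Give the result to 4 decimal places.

3.1812

1 SGD × 7.609 = 7.609 NOK
7.609 NOK × 0.154 = 1.171786 NZD
1.171786 NZD × 0.5643 = 0.6612388398 USD
0.6612388398 USD × 4.811 = 3.1812200582778 BRL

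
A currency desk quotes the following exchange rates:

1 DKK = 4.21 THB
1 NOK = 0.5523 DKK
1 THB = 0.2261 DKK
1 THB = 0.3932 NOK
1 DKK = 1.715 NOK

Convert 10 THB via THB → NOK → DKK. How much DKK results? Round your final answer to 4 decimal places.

2.1716

10 THB × 0.3932 = 3.932 NOK
3.932 NOK × 0.5523 = 2.1716436 DKK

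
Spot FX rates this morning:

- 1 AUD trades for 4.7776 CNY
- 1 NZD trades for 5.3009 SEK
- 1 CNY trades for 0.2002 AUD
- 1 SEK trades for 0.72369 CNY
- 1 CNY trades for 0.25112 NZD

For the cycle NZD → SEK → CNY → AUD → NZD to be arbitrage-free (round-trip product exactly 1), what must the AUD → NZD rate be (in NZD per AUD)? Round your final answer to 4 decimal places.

Known legs of the cycle: 5.3009 × 0.72369 × 0.2002 = 0.7680089058642
For no arbitrage the full-cycle product must be 1, so the missing rate is 1 / 0.7680089058642 ≈ 1.302068.

1.3021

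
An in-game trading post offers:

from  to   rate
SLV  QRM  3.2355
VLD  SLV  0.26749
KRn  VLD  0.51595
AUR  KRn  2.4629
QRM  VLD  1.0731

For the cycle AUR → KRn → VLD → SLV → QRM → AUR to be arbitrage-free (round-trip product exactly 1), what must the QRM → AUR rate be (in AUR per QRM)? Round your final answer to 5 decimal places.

0.90928

Known legs of the cycle: 2.4629 × 0.51595 × 0.26749 × 3.2355 = 1.099773752378328225
For no arbitrage the full-cycle product must be 1, so the missing rate is 1 / 1.099773752378328225 ≈ 0.9092779.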